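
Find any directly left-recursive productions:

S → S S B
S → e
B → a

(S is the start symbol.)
Yes, S is left-recursive

S → S S B: LEFT RECURSIVE (starts with S)
S → e: starts with e
B → a: starts with a

The grammar has direct left recursion on: S.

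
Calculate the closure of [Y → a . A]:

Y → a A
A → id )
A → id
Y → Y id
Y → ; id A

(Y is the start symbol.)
{ [A → . id )], [A → . id], [Y → a . A] }

Start with: [Y → a . A]
  [Y → a . A] has the dot before A: add [A → . id )], [A → . id]
No further items can be added.

CLOSURE = { [A → . id )], [A → . id], [Y → a . A] }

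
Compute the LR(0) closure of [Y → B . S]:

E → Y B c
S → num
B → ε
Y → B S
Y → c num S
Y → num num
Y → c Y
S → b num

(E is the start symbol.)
{ [S → . b num], [S → . num], [Y → B . S] }

To compute CLOSURE, for each item [A → α.Bβ] where B is a non-terminal, add [B → .γ] for all productions B → γ; repeat for the newly added items until nothing changes.

Start with: [Y → B . S]
  [Y → B . S] has the dot before S: add [S → . num], [S → . b num]
No further items can be added.

CLOSURE = { [S → . b num], [S → . num], [Y → B . S] }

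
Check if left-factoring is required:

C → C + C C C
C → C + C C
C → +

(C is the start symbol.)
Left-factoring is needed when two productions for the same non-terminal
share a common prefix on the right-hand side.

Productions for C:
  C → C + C C C
  C → C + C C
  C → +

Found common prefix 'C + C C' in productions for C

Answer: Yes, C has productions with common prefix 'C + C C'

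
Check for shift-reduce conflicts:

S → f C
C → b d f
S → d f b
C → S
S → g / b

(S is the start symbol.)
No shift-reduce conflicts

Augment with S' → S and build the canonical LR(0) collection (I0 = CLOSURE({[S' → . S]}), then GOTO on every symbol after a dot until no new states appear). It has 14 states:
  I0: { [S → . d f b], [S → . f C], [S → . g / b], [S' → . S] }  — shift
  I1: { [S' → S .] }  — accept
  I2: { [S → d . f b] }  — shift
  I3: { [C → . S], [C → . b d f], [S → . d f b], [S → . f C], [S → . g / b], [S → f . C] }  — shift
  I4: { [S → g . / b] }  — shift
  I5: { [S → g / . b] }  — shift
  I6: { [S → g / b .] }  — reduce
  I7: { [S → f C .] }  — reduce
  I8: { [C → S .] }  — reduce
  I9: { [C → b . d f] }  — shift
  I10: { [C → b d . f] }  — shift
  I11: { [C → b d f .] }  — reduce
  I12: { [S → d f . b] }  — shift
  I13: { [S → d f b .] }  — reduce

No state contains both a complete item and a shift item.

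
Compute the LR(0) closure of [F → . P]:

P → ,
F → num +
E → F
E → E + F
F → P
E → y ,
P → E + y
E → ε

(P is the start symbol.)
To compute CLOSURE, for each item [A → α.Bβ] where B is a non-terminal, add [B → .γ] for all productions B → γ; repeat for the newly added items until nothing changes.

Start with: [F → . P]
  [F → . P] has the dot before P: add [P → . ,], [P → . E + y]
  [P → . E + y] has the dot before E: add [E → . F], [E → . E + F], [E → . y ,], [E → .]
  [E → . F] has the dot before F: add [F → . num +]
No further items can be added.

CLOSURE = { [E → . E + F], [E → . F], [E → . y ,], [E → .], [F → . P], [F → . num +], [P → . ,], [P → . E + y] }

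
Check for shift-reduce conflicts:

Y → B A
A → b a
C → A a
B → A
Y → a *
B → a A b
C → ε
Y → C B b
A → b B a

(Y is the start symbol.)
Yes — I0: [C → .] vs [A → . b B a]; I1: [B → A .] vs [C → A . a]; I9: [A → b a .] vs [A → . b B a]

Augment with Y' → Y and build the canonical LR(0) collection (I0 = CLOSURE({[Y' → . Y]}), then GOTO on every symbol after a dot until no new states appear). It has 19 states:
  I0: { [A → . b B a], [A → . b a], [B → . A], [B → . a A b], [C → . A a], [C → .], [Y → . B A], [Y → . C B b], [Y → . a *], [Y' → . Y] }  — shift, reduce
  I1: { [B → A .], [C → A . a] }  — shift, reduce
  I2: { [A → . b B a], [A → . b a], [Y → B . A] }  — shift
  I3: { [A → . b B a], [A → . b a], [B → . A], [B → . a A b], [Y → C . B b] }  — shift
  I4: { [Y' → Y .] }  — accept
  I5: { [A → . b B a], [A → . b a], [B → a . A b], [Y → a . *] }  — shift
  I6: { [A → . b B a], [A → . b a], [A → b . B a], [A → b . a], [B → . A], [B → . a A b] }  — shift
  I7: { [B → A .] }  — reduce
  I8: { [A → b B . a] }  — shift
  I9: { [A → . b B a], [A → . b a], [A → b a .], [B → a . A b] }  — shift, reduce
  I10: { [B → a A . b] }  — shift
  I11: { [B → a A b .] }  — reduce
  I12: { [A → b B a .] }  — reduce
  I13: { [Y → a * .] }  — reduce
  I14: { [Y → C B . b] }  — shift
  I15: { [A → . b B a], [A → . b a], [B → a . A b] }  — shift
  I16: { [Y → C B b .] }  — reduce
  I17: { [Y → B A .] }  — reduce
  I18: { [C → A a .] }  — reduce

I0 contains reduce item [C → .] and shift items [A → . b B a], [A → . b a], [B → . a A b], [Y → . a *] — shift-reduce conflict.
I1 contains reduce item [B → A .] and shift item [C → A . a] — shift-reduce conflict.
I9 contains reduce item [A → b a .] and shift items [A → . b B a], [A → . b a] — shift-reduce conflict.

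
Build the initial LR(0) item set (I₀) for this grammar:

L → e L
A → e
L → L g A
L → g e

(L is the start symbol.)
First, augment the grammar with L' → L
I₀ = CLOSURE({ [L' → . L] }):
  [L' → . L] has the dot before L: add [L → . e L], [L → . L g A], [L → . g e]
No further items can be added.

I₀ = { [L → . L g A], [L → . e L], [L → . g e], [L' → . L] }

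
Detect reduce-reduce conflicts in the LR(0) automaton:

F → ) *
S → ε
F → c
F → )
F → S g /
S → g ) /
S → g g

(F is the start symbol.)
A reduce-reduce conflict occurs when an LR(0) state has two complete items [A → α .] and [B → β .] — both call for a reduction, and with no lookahead the parser cannot choose between them.

Augment with F' → F and build the canonical LR(0) collection (I0 = CLOSURE({[F' → . F]}), then GOTO on every symbol after a dot until no new states appear). It has 12 states:
  I0: { [F → . ) *], [F → . )], [F → . S g /], [F → . c], [F' → . F], [S → . g ) /], [S → . g g], [S → .] }  — shift, reduce
  I1: { [F → ) . *], [F → ) .] }  — shift, reduce
  I2: { [F' → F .] }  — accept
  I3: { [F → S . g /] }  — shift
  I4: { [F → c .] }  — reduce
  I5: { [S → g . ) /], [S → g . g] }  — shift
  I6: { [S → g ) . /] }  — shift
  I7: { [S → g g .] }  — reduce
  I8: { [S → g ) / .] }  — reduce
  I9: { [F → S g . /] }  — shift
  I10: { [F → S g / .] }  — reduce
  I11: { [F → ) * .] }  — reduce

No state contains more than one complete item.

Answer: No reduce-reduce conflicts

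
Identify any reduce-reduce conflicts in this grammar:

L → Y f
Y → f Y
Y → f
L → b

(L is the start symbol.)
A reduce-reduce conflict occurs when an LR(0) state has two complete items [A → α .] and [B → β .] — both call for a reduction, and with no lookahead the parser cannot choose between them.

Augment with L' → L and build the canonical LR(0) collection (I0 = CLOSURE({[L' → . L]}), then GOTO on every symbol after a dot until no new states appear). It has 7 states:
  I0: { [L → . Y f], [L → . b], [L' → . L], [Y → . f Y], [Y → . f] }  — shift
  I1: { [L' → L .] }  — accept
  I2: { [L → Y . f] }  — shift
  I3: { [L → b .] }  — reduce
  I4: { [Y → . f Y], [Y → . f], [Y → f . Y], [Y → f .] }  — shift, reduce
  I5: { [Y → f Y .] }  — reduce
  I6: { [L → Y f .] }  — reduce

No state contains more than one complete item.

Answer: No reduce-reduce conflicts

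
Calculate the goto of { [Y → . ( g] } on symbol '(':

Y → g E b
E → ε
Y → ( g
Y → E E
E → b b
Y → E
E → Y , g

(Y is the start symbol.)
{ [Y → ( . g] }

GOTO(I, '(') = CLOSURE({ [A → αX.β] : [A → α.Xβ] ∈ I, X = '(' })

Items with dot before '(', with the dot advanced:
  [Y → . ( g] → [Y → ( . g]
Closure adds nothing (no advanced item has the dot before a non-terminal).

GOTO = { [Y → ( . g] }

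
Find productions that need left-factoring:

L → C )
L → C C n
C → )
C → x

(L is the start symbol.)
Yes, L has productions with common prefix 'C'

Left-factoring is needed when two productions for the same non-terminal
share a common prefix on the right-hand side.

Productions for L:
  L → C )
  L → C C n
Productions for C:
  C → )
  C → x

Found common prefix 'C' in productions for L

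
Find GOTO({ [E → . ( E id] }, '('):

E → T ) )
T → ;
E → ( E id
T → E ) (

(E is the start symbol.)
GOTO(I, '(') = CLOSURE({ [A → αX.β] : [A → α.Xβ] ∈ I, X = '(' })

Items with dot before '(', with the dot advanced:
  [E → . ( E id] → [E → ( . E id]
Closure of the advanced items:
  [E → ( . E id] has the dot before E: add [E → . T ) )], [E → . ( E id]
  [E → . T ) )] has the dot before T: add [T → . ;], [T → . E ) (]

GOTO = { [E → ( . E id], [E → . ( E id], [E → . T ) )], [T → . ;], [T → . E ) (] }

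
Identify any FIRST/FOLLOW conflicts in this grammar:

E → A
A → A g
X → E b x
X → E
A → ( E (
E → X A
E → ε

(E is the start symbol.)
Yes. E → A with FOLLOW(E) on { '(' }; E → X A with FOLLOW(E) on { '(', 'b' }; X → E b x with FOLLOW(X) on { '(' }

Nullable non-terminals: E, X.
FIRST sets used below: FIRST(A) = { '(' }, FIRST(X) = { '(', 'b', ε }, FIRST(E) = { '(', 'b', ε }

E: nullable alternative(s) E → ε; FOLLOW(E) = { $, '(', 'b' }
  E → A: FIRST \ {ε} = { '(' } — overlaps FOLLOW(E) on { '(' }: CONFLICT
  E → X A: FIRST \ {ε} = { '(', 'b' } — overlaps FOLLOW(E) on { '(', 'b' }: CONFLICT
  E → ε: FIRST \ {ε} = { } — this is the only nullable alternative, skip

X: nullable alternative(s) X → E; FOLLOW(X) = { '(' }
  X → E b x: FIRST \ {ε} = { '(', 'b' } — overlaps FOLLOW(X) on { '(' }: CONFLICT
  X → E: FIRST \ {ε} = { '(', 'b' } — this is the only nullable alternative, skip

A has no nullable alternative, so no FIRST/FOLLOW check is needed there.

So the grammar has 3 FIRST/FOLLOW conflicts (marked CONFLICT above).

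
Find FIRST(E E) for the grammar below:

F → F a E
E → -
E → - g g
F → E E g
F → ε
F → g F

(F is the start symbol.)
{ '-' }

FIRST sets of the non-terminals involved (from the grammar, by fixed-point iteration):
  FIRST(E) = { '-' }

To compute FIRST(E E), process the symbols left to right:
Symbol E is a non-terminal. Add FIRST(E) \ {ε} = { '-' }
E is not nullable (ε ∉ FIRST(E)), so stop here.
FIRST(E E) = { '-' }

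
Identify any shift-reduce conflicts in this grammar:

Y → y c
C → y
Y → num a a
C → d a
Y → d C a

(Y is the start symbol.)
Augment with Y' → Y and build the canonical LR(0) collection (I0 = CLOSURE({[Y' → . Y]}), then GOTO on every symbol after a dot until no new states appear). It has 13 states:
  I0: { [Y → . d C a], [Y → . num a a], [Y → . y c], [Y' → . Y] }  — shift
  I1: { [Y' → Y .] }  — accept
  I2: { [C → . d a], [C → . y], [Y → d . C a] }  — shift
  I3: { [Y → num . a a] }  — shift
  I4: { [Y → y . c] }  — shift
  I5: { [Y → y c .] }  — reduce
  I6: { [Y → num a . a] }  — shift
  I7: { [Y → num a a .] }  — reduce
  I8: { [Y → d C . a] }  — shift
  I9: { [C → d . a] }  — shift
  I10: { [C → y .] }  — reduce
  I11: { [C → d a .] }  — reduce
  I12: { [Y → d C a .] }  — reduce

No state contains both a complete item and a shift item.

Answer: No shift-reduce conflicts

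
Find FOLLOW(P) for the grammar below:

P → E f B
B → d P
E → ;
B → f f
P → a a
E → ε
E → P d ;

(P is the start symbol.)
To compute FOLLOW(P), find every occurrence of P on a right-hand side N → α P β: add FIRST(β) \ {ε}, and if β is empty or nullable also add FOLLOW(N). Iterate to a fixed point.

P is the start symbol, so $ ∈ FOLLOW(P).
In B → d P: P is at the end, add FOLLOW(B)
In E → P d ;: P is followed by d ';', add FIRST(d ';') \ {ε} = { 'd' }

The FOLLOW sets referred to above (computed the same way, to a fixed point):
  FOLLOW(B) = { $, 'd' }

Taking the union: FOLLOW(P) = { $, 'd' }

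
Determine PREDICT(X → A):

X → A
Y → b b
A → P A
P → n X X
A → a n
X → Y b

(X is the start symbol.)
{ 'a', 'n' }

PREDICT(X → A) = (FIRST(RHS) \ {ε}) ∪ (FOLLOW(X) if ε ∈ FIRST(RHS), i.e. RHS ⇒* ε)
FIRST(A) = { 'a', 'n' }
FIRST(A) = { 'a', 'n' }
ε ∉ FIRST(A), so FOLLOW(X) is not added.
PREDICT(X → A) = { 'a', 'n' }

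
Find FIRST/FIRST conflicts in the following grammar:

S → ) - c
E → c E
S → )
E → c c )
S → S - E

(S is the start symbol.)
Yes. S → ')' '-' c / S → ')' on { ')' }; S → ')' '-' c / S → S '-' E on { ')' }; S → ')' / S → S '-' E on { ')' }; E → c E / E → c c ')' on { 'c' }

FIRST sets of the non-terminals at (or reachable through a nullable prefix from) the front of some alternative:
  FIRST(S) = { ')' }

Productions for S:
  S → ) - c: FIRST = { ')' }
  S → ): FIRST = { ')' }
  S → S - E: FIRST = { ')' }
Productions for E:
  E → c E: FIRST = { 'c' }
  E → c c ): FIRST = { 'c' }

Conflict for S: S → ) - c and S → )
  Overlap: { ')' }
Conflict for S: S → ) - c and S → S - E
  Overlap: { ')' }
Conflict for S: S → ) and S → S - E
  Overlap: { ')' }
Conflict for E: E → c E and E → c c )
  Overlap: { 'c' }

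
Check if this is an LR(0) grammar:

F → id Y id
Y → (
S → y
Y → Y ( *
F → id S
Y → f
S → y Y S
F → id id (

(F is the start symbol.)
No. Shift-reduce conflict between [S → y .] and [Y → . (]

Augment with F' → F and build the canonical LR(0) collection (I0 = CLOSURE({[F' → . F]}), then GOTO on every symbol after a dot until no new states appear). It has 15 states:
  I0: { [F → . id S], [F → . id Y id], [F → . id id (], [F' → . F] }  — shift
  I1: { [F' → F .] }  — accept
  I2: { [F → id . S], [F → id . Y id], [F → id . id (], [S → . y Y S], [S → . y], [Y → . (], [Y → . Y ( *], [Y → . f] }  — shift
  I3: { [Y → ( .] }  — reduce
  I4: { [F → id S .] }  — reduce
  I5: { [F → id Y . id], [Y → Y . ( *] }  — shift
  I6: { [Y → f .] }  — reduce
  I7: { [F → id id . (] }  — shift
  I8: { [S → y . Y S], [S → y .], [Y → . (], [Y → . Y ( *], [Y → . f] }  — shift, reduce
  I9: { [S → . y Y S], [S → . y], [S → y Y . S], [Y → Y . ( *] }  — shift
  I10: { [Y → Y ( . *] }  — shift
  I11: { [S → y Y S .] }  — reduce
  I12: { [Y → Y ( * .] }  — reduce
  I13: { [F → id id ( .] }  — reduce
  I14: { [F → id Y id .] }  — reduce

Conflict in state I8:
  Shift-reduce conflict between [S → y .] and [Y → . (]
So the grammar is NOT LR(0).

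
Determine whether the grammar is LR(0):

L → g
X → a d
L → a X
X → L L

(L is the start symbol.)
Yes, the grammar is LR(0)

Augment with L' → L and build the canonical LR(0) collection (I0 = CLOSURE({[L' → . L]}), then GOTO on every symbol after a dot until no new states appear). It has 9 states:
  I0: { [L → . a X], [L → . g], [L' → . L] }  — shift
  I1: { [L' → L .] }  — accept
  I2: { [L → . a X], [L → . g], [L → a . X], [X → . L L], [X → . a d] }  — shift
  I3: { [L → g .] }  — reduce
  I4: { [L → . a X], [L → . g], [X → L . L] }  — shift
  I5: { [L → a X .] }  — reduce
  I6: { [L → . a X], [L → . g], [L → a . X], [X → . L L], [X → . a d], [X → a . d] }  — shift
  I7: { [X → a d .] }  — reduce
  I8: { [X → L L .] }  — reduce

Every state is either a pure shift/goto state or contains exactly one complete item and nothing to shift — no conflicts. The grammar is LR(0).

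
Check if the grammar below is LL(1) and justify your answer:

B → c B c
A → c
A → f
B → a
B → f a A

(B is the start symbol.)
A grammar is LL(1) if for each non-terminal N with multiple productions, the predict sets of those productions are pairwise disjoint, where PREDICT(N → α) = (FIRST(α) \ {ε}) ∪ (FOLLOW(N) if α ⇒* ε).

For B:
  PREDICT(B → c B c) = { 'c' }
  PREDICT(B → a) = { 'a' }
  PREDICT(B → f a A) = { 'f' }
For A:
  PREDICT(A → c) = { 'c' }
  PREDICT(A → f) = { 'f' }

All predict sets are disjoint. The grammar IS LL(1).

Answer: Yes, the grammar is LL(1).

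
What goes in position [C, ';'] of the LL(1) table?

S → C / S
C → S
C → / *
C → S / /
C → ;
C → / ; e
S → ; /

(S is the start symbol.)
C → S, C → S / /, C → ;

To find M[C, ';'], we find productions for C where ';' is in the predict set (PREDICT(N → α) = (FIRST(α) \ {ε}) ∪ (FOLLOW(N) if α ⇒* ε)).

Relevant sets:
  FIRST(S) = { '/', ';' }

C → S: PREDICT = { '/', ';' }
  ';' is in predict set, so this production goes in M[C, ';']
C → / *: PREDICT = { '/' }
C → S / /: PREDICT = { '/', ';' }
  ';' is in predict set, so this production goes in M[C, ';']
C → ;: PREDICT = { ';' }
  ';' is in predict set, so this production goes in M[C, ';']
C → / ; e: PREDICT = { '/' }

M[C, ';'] = C → S, C → S / /, C → ;  (a multiply-defined cell — the grammar is not LL(1))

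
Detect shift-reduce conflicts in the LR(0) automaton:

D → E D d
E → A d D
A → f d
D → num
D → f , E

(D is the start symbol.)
A shift-reduce conflict occurs when an LR(0) state has both:
  - a complete (reduce) item [A → α .] (dot at the end), and
  - a shift item [B → β . c γ] (dot before a terminal).

Augment with D' → D and build the canonical LR(0) collection (I0 = CLOSURE({[D' → . D]}), then GOTO on every symbol after a dot until no new states appear). It has 14 states:
  I0: { [A → . f d], [D → . E D d], [D → . f , E], [D → . num], [D' → . D], [E → . A d D] }  — shift
  I1: { [E → A . d D] }  — shift
  I2: { [D' → D .] }  — accept
  I3: { [A → . f d], [D → . E D d], [D → . f , E], [D → . num], [D → E . D d], [E → . A d D] }  — shift
  I4: { [A → f . d], [D → f . , E] }  — shift
  I5: { [D → num .] }  — reduce
  I6: { [A → . f d], [D → f , . E], [E → . A d D] }  — shift
  I7: { [A → f d .] }  — reduce
  I8: { [D → f , E .] }  — reduce
  I9: { [A → f . d] }  — shift
  I10: { [D → E D . d] }  — shift
  I11: { [D → E D d .] }  — reduce
  I12: { [A → . f d], [D → . E D d], [D → . f , E], [D → . num], [E → . A d D], [E → A d . D] }  — shift
  I13: { [E → A d D .] }  — reduce

No state contains both a complete item and a shift item.

Answer: No shift-reduce conflicts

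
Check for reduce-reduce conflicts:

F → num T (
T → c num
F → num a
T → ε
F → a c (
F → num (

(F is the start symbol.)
No reduce-reduce conflicts

A reduce-reduce conflict occurs when an LR(0) state has two complete items [A → α .] and [B → β .] — both call for a reduction, and with no lookahead the parser cannot choose between them.

Augment with F' → F and build the canonical LR(0) collection (I0 = CLOSURE({[F' → . F]}), then GOTO on every symbol after a dot until no new states appear). It has 12 states:
  I0: { [F → . a c (], [F → . num (], [F → . num T (], [F → . num a], [F' → . F] }  — shift
  I1: { [F' → F .] }  — accept
  I2: { [F → a . c (] }  — shift
  I3: { [F → num . (], [F → num . T (], [F → num . a], [T → . c num], [T → .] }  — shift, reduce
  I4: { [F → num ( .] }  — reduce
  I5: { [F → num T . (] }  — shift
  I6: { [F → num a .] }  — reduce
  I7: { [T → c . num] }  — shift
  I8: { [T → c num .] }  — reduce
  I9: { [F → num T ( .] }  — reduce
  I10: { [F → a c . (] }  — shift
  I11: { [F → a c ( .] }  — reduce

No state contains more than one complete item.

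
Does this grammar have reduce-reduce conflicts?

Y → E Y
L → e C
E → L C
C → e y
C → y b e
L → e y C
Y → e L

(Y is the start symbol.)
No reduce-reduce conflicts

A reduce-reduce conflict occurs when an LR(0) state has two complete items [A → α .] and [B → β .] — both call for a reduction, and with no lookahead the parser cannot choose between them.

Augment with Y' → Y and build the canonical LR(0) collection (I0 = CLOSURE({[Y' → . Y]}), then GOTO on every symbol after a dot until no new states appear). It has 18 states:
  I0: { [E → . L C], [L → . e C], [L → . e y C], [Y → . E Y], [Y → . e L], [Y' → . Y] }  — shift
  I1: { [E → . L C], [L → . e C], [L → . e y C], [Y → . E Y], [Y → . e L], [Y → E . Y] }  — shift
  I2: { [C → . e y], [C → . y b e], [E → L . C] }  — shift
  I3: { [Y' → Y .] }  — accept
  I4: { [C → . e y], [C → . y b e], [L → . e C], [L → . e y C], [L → e . C], [L → e . y C], [Y → e . L] }  — shift
  I5: { [L → e C .] }  — reduce
  I6: { [Y → e L .] }  — reduce
  I7: { [C → . e y], [C → . y b e], [C → e . y], [L → e . C], [L → e . y C] }  — shift
  I8: { [C → . e y], [C → . y b e], [C → y . b e], [L → e y . C] }  — shift
  I9: { [L → e y C .] }  — reduce
  I10: { [C → y b . e] }  — shift
  I11: { [C → e . y] }  — shift
  I12: { [C → y . b e] }  — shift
  I13: { [C → e y .] }  — reduce
  I14: { [C → y b e .] }  — reduce
  I15: { [C → . e y], [C → . y b e], [C → e y .], [C → y . b e], [L → e y . C] }  — shift, reduce
  I16: { [E → L C .] }  — reduce
  I17: { [Y → E Y .] }  — reduce

No state contains more than one complete item.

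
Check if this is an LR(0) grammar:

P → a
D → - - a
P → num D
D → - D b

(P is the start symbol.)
A grammar is LR(0) if no state in the canonical LR(0) collection has:
  - both a shift item (dot before a terminal) and a complete item (shift-reduce conflict), or
  - two or more complete items (reduce-reduce conflict; the accept item [P' → P .] counts as a complete item here).

Augment with P' → P and build the canonical LR(0) collection (I0 = CLOSURE({[P' → . P]}), then GOTO on every symbol after a dot until no new states appear). It has 10 states:
  I0: { [P → . a], [P → . num D], [P' → . P] }  — shift
  I1: { [P' → P .] }  — accept
  I2: { [P → a .] }  — reduce
  I3: { [D → . - - a], [D → . - D b], [P → num . D] }  — shift
  I4: { [D → - . - a], [D → - . D b], [D → . - - a], [D → . - D b] }  — shift
  I5: { [P → num D .] }  — reduce
  I6: { [D → - - . a], [D → - . - a], [D → - . D b], [D → . - - a], [D → . - D b] }  — shift
  I7: { [D → - D . b] }  — shift
  I8: { [D → - D b .] }  — reduce
  I9: { [D → - - a .] }  — reduce

Every state is either a pure shift/goto state or contains exactly one complete item and nothing to shift — no conflicts. The grammar is LR(0).

Answer: Yes, the grammar is LR(0)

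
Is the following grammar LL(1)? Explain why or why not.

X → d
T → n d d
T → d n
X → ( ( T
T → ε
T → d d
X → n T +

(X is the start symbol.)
A grammar is LL(1) if for each non-terminal N with multiple productions, the predict sets of those productions are pairwise disjoint, where PREDICT(N → α) = (FIRST(α) \ {ε}) ∪ (FOLLOW(N) if α ⇒* ε).

Relevant sets:
  FOLLOW(T) = { $, '+' }

For X:
  PREDICT(X → d) = { 'd' }
  PREDICT(X → '(' '(' T) = { '(' }
  PREDICT(X → n T '+') = { 'n' }
For T:
  PREDICT(T → n d d) = { 'n' }
  PREDICT(T → d n) = { 'd' }
  PREDICT(T → ε) = { $, '+' }
  PREDICT(T → d d) = { 'd' }

Conflict found: Predict set conflict for T: { 'd' }
The grammar is NOT LL(1).

Answer: No. Predict set conflict for T: { 'd' }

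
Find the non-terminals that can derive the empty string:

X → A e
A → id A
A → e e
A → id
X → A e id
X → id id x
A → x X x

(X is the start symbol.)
A non-terminal is nullable if it can derive ε (the empty string): either it has an ε-production, or it has a production whose right-hand side consists entirely of nullable non-terminals.

There are no ε-productions, so no non-terminal can derive ε.
No non-terminals are nullable.

Answer: None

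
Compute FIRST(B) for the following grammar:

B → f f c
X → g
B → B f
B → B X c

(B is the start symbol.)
To compute FIRST(B), examine every production with B on the left-hand side, reading each right-hand side left to right until a non-nullable symbol is reached.

From B → f f c:
  - f is a terminal: add 'f' and stop
From B → B f:
  - B is the symbol being defined: contributes nothing new
    B is not nullable, so stop
From B → B X c:
  - B is the symbol being defined: contributes nothing new
    B is not nullable, so stop

Collecting: FIRST(B) = { 'f' }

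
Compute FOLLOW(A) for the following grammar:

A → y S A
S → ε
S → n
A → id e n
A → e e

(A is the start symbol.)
To compute FOLLOW(A), find every occurrence of A on a right-hand side N → α A β: add FIRST(β) \ {ε}, and if β is empty or nullable also add FOLLOW(N). Iterate to a fixed point.

A is the start symbol, so $ ∈ FOLLOW(A).
In A → y S A: A is at the end; this adds FOLLOW(A) to itself — nothing new

Taking the union: FOLLOW(A) = { $ }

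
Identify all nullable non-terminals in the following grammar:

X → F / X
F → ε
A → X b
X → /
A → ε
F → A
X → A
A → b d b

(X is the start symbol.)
{ 'A', 'F', 'X' }

A non-terminal is nullable if it can derive ε (the empty string): either it has an ε-production, or it has a production whose right-hand side consists entirely of nullable non-terminals.

ε-productions: F → ε, A → ε
So F, A are immediately nullable.
X → A: every symbol on the right is nullable, so X is nullable too.
Every non-terminal is now nullable.
Nullable = { 'A', 'F', 'X' }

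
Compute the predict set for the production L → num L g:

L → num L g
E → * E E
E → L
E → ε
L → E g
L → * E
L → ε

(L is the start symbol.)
{ 'num' }

PREDICT(L → num L g) = (FIRST(RHS) \ {ε}) ∪ (FOLLOW(L) if ε ∈ FIRST(RHS), i.e. RHS ⇒* ε)
FIRST(num L g) = { 'num' }
ε ∉ FIRST(num L g), so FOLLOW(L) is not added.
PREDICT(L → num L g) = { 'num' }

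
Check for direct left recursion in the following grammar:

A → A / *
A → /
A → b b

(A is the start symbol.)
A → A / *: LEFT RECURSIVE (starts with A)
A → /: starts with '/'
A → b b: starts with b

The grammar has direct left recursion on: A.

Answer: Yes, A is left-recursive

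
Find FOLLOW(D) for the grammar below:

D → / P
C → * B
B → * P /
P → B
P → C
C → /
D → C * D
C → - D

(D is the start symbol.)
D is the start symbol, so $ ∈ FOLLOW(D).
In D → C * D: D is at the end; this adds FOLLOW(D) to itself — nothing new
In C → - D: D is at the end, add FOLLOW(C)

The FOLLOW sets referred to above (computed the same way, to a fixed point):
  FOLLOW(C) = { $, '*', '/' }

Taking the union: FOLLOW(D) = { $, '*', '/' }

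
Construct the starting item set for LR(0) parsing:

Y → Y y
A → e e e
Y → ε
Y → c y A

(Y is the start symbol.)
{ [Y → . Y y], [Y → . c y A], [Y → .], [Y' → . Y] }

First, augment the grammar with Y' → Y
I₀ = CLOSURE({ [Y' → . Y] }):
  [Y' → . Y] has the dot before Y: add [Y → . Y y], [Y → .], [Y → . c y A]
No further items can be added.

I₀ = { [Y → . Y y], [Y → . c y A], [Y → .], [Y' → . Y] }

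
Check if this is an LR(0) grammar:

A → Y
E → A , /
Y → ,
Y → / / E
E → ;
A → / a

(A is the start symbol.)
Yes, the grammar is LR(0)

Augment with A' → A and build the canonical LR(0) collection (I0 = CLOSURE({[A' → . A]}), then GOTO on every symbol after a dot until no new states appear). It has 12 states:
  I0: { [A → . / a], [A → . Y], [A' → . A], [Y → . ,], [Y → . / / E] }  — shift
  I1: { [Y → , .] }  — reduce
  I2: { [A → / . a], [Y → / . / E] }  — shift
  I3: { [A' → A .] }  — accept
  I4: { [A → Y .] }  — reduce
  I5: { [A → . / a], [A → . Y], [E → . ;], [E → . A , /], [Y → . ,], [Y → . / / E], [Y → / / . E] }  — shift
  I6: { [A → / a .] }  — reduce
  I7: { [E → ; .] }  — reduce
  I8: { [E → A . , /] }  — shift
  I9: { [Y → / / E .] }  — reduce
  I10: { [E → A , . /] }  — shift
  I11: { [E → A , / .] }  — reduce

Every state is either a pure shift/goto state or contains exactly one complete item and nothing to shift — no conflicts. The grammar is LR(0).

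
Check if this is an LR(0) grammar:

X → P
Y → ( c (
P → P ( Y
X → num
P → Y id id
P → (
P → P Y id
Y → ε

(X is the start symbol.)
No. Shift-reduce conflict between [Y → .] and [P → . (]

Augment with X' → X and build the canonical LR(0) collection (I0 = CLOSURE({[X' → . X]}), then GOTO on every symbol after a dot until no new states appear). It has 15 states:
  I0: { [P → . (], [P → . P ( Y], [P → . P Y id], [P → . Y id id], [X → . P], [X → . num], [X' → . X], [Y → . ( c (], [Y → .] }  — shift, reduce
  I1: { [P → ( .], [Y → ( . c (] }  — shift, reduce
  I2: { [P → P . ( Y], [P → P . Y id], [X → P .], [Y → . ( c (], [Y → .] }  — shift, 2 reduces
  I3: { [X' → X .] }  — accept
  I4: { [P → Y . id id] }  — shift
  I5: { [X → num .] }  — reduce
  I6: { [P → Y id . id] }  — shift
  I7: { [P → Y id id .] }  — reduce
  I8: { [P → P ( . Y], [Y → ( . c (], [Y → . ( c (], [Y → .] }  — shift, reduce
  I9: { [P → P Y . id] }  — shift
  I10: { [P → P Y id .] }  — reduce
  I11: { [Y → ( . c (] }  — shift
  I12: { [P → P ( Y .] }  — reduce
  I13: { [Y → ( c . (] }  — shift
  I14: { [Y → ( c ( .] }  — reduce

Conflict in state I0:
  Shift-reduce conflict between [Y → .] and [P → . (]
So the grammar is NOT LR(0).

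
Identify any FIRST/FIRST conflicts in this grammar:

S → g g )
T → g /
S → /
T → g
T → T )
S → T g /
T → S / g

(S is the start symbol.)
Yes. S → g g ')' / S → T g '/' on { 'g' }; S → '/' / S → T g '/' on { '/' }; T → g '/' / T → g on { 'g' }; T → g '/' / T → T ')' on { 'g' }; T → g '/' / T → S '/' g on { 'g' }; T → g / T → T ')' on { 'g' }; T → g / T → S '/' g on { 'g' }; T → T ')' / T → S '/' g on { '/', 'g' }

A FIRST/FIRST conflict occurs when two productions N → α and N → β for the same non-terminal have FIRST(α) ∩ FIRST(β) ≠ ∅ (with ε ∈ FIRST of a nullable right-hand side, so two nullable alternatives also conflict).

FIRST sets of the non-terminals at (or reachable through a nullable prefix from) the front of some alternative:
  FIRST(T) = { '/', 'g' }
  FIRST(S) = { '/', 'g' }

Productions for S:
  S → g g ): FIRST = { 'g' }
  S → /: FIRST = { '/' }
  S → T g /: FIRST = { '/', 'g' }
Productions for T:
  T → g /: FIRST = { 'g' }
  T → g: FIRST = { 'g' }
  T → T ): FIRST = { '/', 'g' }
  T → S / g: FIRST = { '/', 'g' }

Conflict for S: S → g g ) and S → T g /
  Overlap: { 'g' }
Conflict for S: S → / and S → T g /
  Overlap: { '/' }
Conflict for T: T → g / and T → g
  Overlap: { 'g' }
Conflict for T: T → g / and T → T )
  Overlap: { 'g' }
Conflict for T: T → g / and T → S / g
  Overlap: { 'g' }
Conflict for T: T → g and T → T )
  Overlap: { 'g' }
Conflict for T: T → g and T → S / g
  Overlap: { 'g' }
Conflict for T: T → T ) and T → S / g
  Overlap: { '/', 'g' }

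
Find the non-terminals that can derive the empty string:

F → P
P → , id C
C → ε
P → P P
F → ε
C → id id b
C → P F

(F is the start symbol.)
ε-productions: C → ε, F → ε
So C, F are immediately nullable.
No further non-terminal can be added: every production for the remaining non-terminals contains a terminal or a non-nullable non-terminal.
Nullable = { 'C', 'F' }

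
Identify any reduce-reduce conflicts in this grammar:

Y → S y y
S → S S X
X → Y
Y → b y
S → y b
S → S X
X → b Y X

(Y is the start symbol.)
Yes — I16: [S → S S X .] vs [S → S X .]

A reduce-reduce conflict occurs when an LR(0) state has two complete items [A → α .] and [B → β .] — both call for a reduction, and with no lookahead the parser cannot choose between them.

Augment with Y' → Y and build the canonical LR(0) collection (I0 = CLOSURE({[Y' → . Y]}), then GOTO on every symbol after a dot until no new states appear). It has 17 states:
  I0: { [S → . S S X], [S → . S X], [S → . y b], [Y → . S y y], [Y → . b y], [Y' → . Y] }  — shift
  I1: { [S → . S S X], [S → . S X], [S → . y b], [S → S . S X], [S → S . X], [X → . Y], [X → . b Y X], [Y → . S y y], [Y → . b y], [Y → S . y y] }  — shift
  I2: { [Y' → Y .] }  — accept
  I3: { [Y → b . y] }  — shift
  I4: { [S → y . b] }  — shift
  I5: { [S → y b .] }  — reduce
  I6: { [Y → b y .] }  — reduce
  I7: { [S → . S S X], [S → . S X], [S → . y b], [S → S . S X], [S → S . X], [S → S S . X], [X → . Y], [X → . b Y X], [Y → . S y y], [Y → . b y], [Y → S . y y] }  — shift
  I8: { [S → S X .] }  — reduce
  I9: { [X → Y .] }  — reduce
  I10: { [S → . S S X], [S → . S X], [S → . y b], [X → b . Y X], [Y → . S y y], [Y → . b y], [Y → b . y] }  — shift
  I11: { [S → y . b], [Y → S y . y] }  — shift
  I12: { [Y → S y y .] }  — reduce
  I13: { [S → . S S X], [S → . S X], [S → . y b], [X → . Y], [X → . b Y X], [X → b Y . X], [Y → . S y y], [Y → . b y] }  — shift
  I14: { [S → y . b], [Y → b y .] }  — shift, reduce
  I15: { [X → b Y X .] }  — reduce
  I16: { [S → S S X .], [S → S X .] }  — 2 reduces

I16 contains complete items [S → S S X .], [S → S X .] — reduce-reduce conflict.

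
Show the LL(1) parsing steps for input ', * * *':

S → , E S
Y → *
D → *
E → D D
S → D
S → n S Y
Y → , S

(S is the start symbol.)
LL(1) parsing maintains a stack (initially the start symbol over $) and the input. At each step: if the stack top is a terminal, match it against the current input token; if it is a non-terminal N, replace it with the RHS of M[N, lookahead] (the unique production whose predict set contains the lookahead).

Stack is shown with the top on the left.

Stack    Input      Action
--------------------------
S $      , * * * $  output S → , E S
, E S $  , * * * $  match ','
E S $    * * * $    output E → D D
D D S $  * * * $    output D → *
* D S $  * * * $    match '*'
D S $    * * $      output D → *
* S $    * * $      match '*'
S $      * $        output S → D
D $      * $        output D → *
* $      * $        match '*'
$        $          accept

The string is accepted.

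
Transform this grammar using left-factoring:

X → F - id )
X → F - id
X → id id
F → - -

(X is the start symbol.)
X → F - id X'
X' → )
X' → ε
X → id id
F → - -

Left-factoring transforms A → αβ₁ | αβ₂ into A → αA' and A' → β₁ | β₂
(α is the longest common prefix among the alternatives). Repeat until
no nonterminal has two alternatives with a common prefix.

Round 1: X has alternatives sharing prefix 'F - id'. Introduce X': X → F - id X'
  Add: X' → )
  Add: X' → ε

No remaining common prefixes — done.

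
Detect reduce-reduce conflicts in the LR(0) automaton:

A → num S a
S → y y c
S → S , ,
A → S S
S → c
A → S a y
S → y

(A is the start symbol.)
No reduce-reduce conflicts

A reduce-reduce conflict occurs when an LR(0) state has two complete items [A → α .] and [B → β .] — both call for a reduction, and with no lookahead the parser cannot choose between them.

Augment with A' → A and build the canonical LR(0) collection (I0 = CLOSURE({[A' → . A]}), then GOTO on every symbol after a dot until no new states appear). It has 15 states:
  I0: { [A → . S S], [A → . S a y], [A → . num S a], [A' → . A], [S → . S , ,], [S → . c], [S → . y y c], [S → . y] }  — shift
  I1: { [A' → A .] }  — accept
  I2: { [A → S . S], [A → S . a y], [S → . S , ,], [S → . c], [S → . y y c], [S → . y], [S → S . , ,] }  — shift
  I3: { [S → c .] }  — reduce
  I4: { [A → num . S a], [S → . S , ,], [S → . c], [S → . y y c], [S → . y] }  — shift
  I5: { [S → y . y c], [S → y .] }  — shift, reduce
  I6: { [S → y y . c] }  — shift
  I7: { [S → y y c .] }  — reduce
  I8: { [A → num S . a], [S → S . , ,] }  — shift
  I9: { [S → S , . ,] }  — shift
  I10: { [A → num S a .] }  — reduce
  I11: { [S → S , , .] }  — reduce
  I12: { [A → S S .], [S → S . , ,] }  — shift, reduce
  I13: { [A → S a . y] }  — shift
  I14: { [A → S a y .] }  — reduce

No state contains more than one complete item.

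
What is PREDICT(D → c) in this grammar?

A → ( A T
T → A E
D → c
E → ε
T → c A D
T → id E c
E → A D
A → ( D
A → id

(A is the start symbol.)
{ 'c' }

PREDICT(D → c) = (FIRST(RHS) \ {ε}) ∪ (FOLLOW(D) if ε ∈ FIRST(RHS), i.e. RHS ⇒* ε)
FIRST(c) = { 'c' }
ε ∉ FIRST(c), so FOLLOW(D) is not added.
PREDICT(D → c) = { 'c' }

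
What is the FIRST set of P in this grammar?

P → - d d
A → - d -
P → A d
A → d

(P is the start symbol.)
To compute FIRST(P), examine every production with P on the left-hand side, reading each right-hand side left to right until a non-nullable symbol is reached.

FIRST sets of the other non-terminals involved (by the same procedure, iterated to a fixed point):
  FIRST(A) = { '-', 'd' }

From P → - d d:
  - '-' is a terminal: add '-' and stop
From P → A d:
  - A is a non-terminal: add FIRST(A) \ {ε} = { '-', 'd' }
    A is not nullable, so stop

Collecting: FIRST(P) = { '-', 'd' }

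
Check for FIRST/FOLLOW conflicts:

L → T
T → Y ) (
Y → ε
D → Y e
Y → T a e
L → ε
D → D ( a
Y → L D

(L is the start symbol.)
Yes. L → T with FOLLOW(L) on { ')', 'e' }; Y → T a e with FOLLOW(Y) on { ')', 'e' }; Y → L D with FOLLOW(Y) on { ')', 'e' }

A FIRST/FOLLOW conflict occurs when a non-terminal N has a nullable alternative N → β (β ⇒* ε) and another alternative N → α with FIRST(α) ∩ FOLLOW(N) ≠ ∅: on such a lookahead the parser cannot decide between expanding α and letting N vanish via β.

Nullable non-terminals: L, Y.
FIRST sets used below: FIRST(T) = { ')', 'e' }, FIRST(L) = { ')', 'e', ε }, FIRST(D) = { ')', 'e' }

L: nullable alternative(s) L → ε; FOLLOW(L) = { $, ')', 'e' }
  L → T: FIRST \ {ε} = { ')', 'e' } — overlaps FOLLOW(L) on { ')', 'e' }: CONFLICT
  L → ε: FIRST \ {ε} = { } — this is the only nullable alternative, skip

Y: nullable alternative(s) Y → ε; FOLLOW(Y) = { ')', 'e' }
  Y → ε: FIRST \ {ε} = { } — this is the only nullable alternative, skip
  Y → T a e: FIRST \ {ε} = { ')', 'e' } — overlaps FOLLOW(Y) on { ')', 'e' }: CONFLICT
  Y → L D: FIRST \ {ε} = { ')', 'e' } — overlaps FOLLOW(Y) on { ')', 'e' }: CONFLICT

D, T have no nullable alternative, so no FIRST/FOLLOW check is needed there.

So the grammar has 3 FIRST/FOLLOW conflicts (marked CONFLICT above).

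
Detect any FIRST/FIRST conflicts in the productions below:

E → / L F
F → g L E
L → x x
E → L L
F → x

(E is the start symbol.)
A FIRST/FIRST conflict occurs when two productions N → α and N → β for the same non-terminal have FIRST(α) ∩ FIRST(β) ≠ ∅ (with ε ∈ FIRST of a nullable right-hand side, so two nullable alternatives also conflict).

FIRST sets of the non-terminals at (or reachable through a nullable prefix from) the front of some alternative:
  FIRST(L) = { 'x' }

Productions for E:
  E → / L F: FIRST = { '/' }
  E → L L: FIRST = { 'x' }
Productions for F:
  F → g L E: FIRST = { 'g' }
  F → x: FIRST = { 'x' }
L has only one production, so no FIRST/FIRST conflict is possible there.

All alternatives of each non-terminal have pairwise disjoint FIRST sets.

Answer: No FIRST/FIRST conflicts.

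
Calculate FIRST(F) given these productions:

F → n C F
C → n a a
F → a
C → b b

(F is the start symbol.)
To compute FIRST(F), examine every production with F on the left-hand side, reading each right-hand side left to right until a non-nullable symbol is reached.

From F → n C F:
  - n is a terminal: add 'n' and stop
From F → a:
  - a is a terminal: add 'a' and stop

Collecting: FIRST(F) = { 'a', 'n' }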